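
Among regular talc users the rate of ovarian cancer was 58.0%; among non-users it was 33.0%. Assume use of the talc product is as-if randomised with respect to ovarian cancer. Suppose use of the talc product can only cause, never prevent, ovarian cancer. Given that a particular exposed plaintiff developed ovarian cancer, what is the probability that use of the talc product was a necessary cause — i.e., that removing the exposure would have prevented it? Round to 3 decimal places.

PN ≈ 0.431

p₁ = 0.58, p₀ = 0.33.
Under exogeneity and monotonicity, PN = (p₁ − p₀) / p₁.
PN = (0.58 − 0.33) / 0.58 = 0.25 / 0.58 ≈ 0.4310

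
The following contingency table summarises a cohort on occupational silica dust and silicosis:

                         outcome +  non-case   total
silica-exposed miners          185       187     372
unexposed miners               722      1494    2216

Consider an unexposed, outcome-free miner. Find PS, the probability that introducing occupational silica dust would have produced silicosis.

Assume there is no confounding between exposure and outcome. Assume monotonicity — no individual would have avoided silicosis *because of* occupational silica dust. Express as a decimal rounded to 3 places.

PS ≈ 0.254

p₁ = P(outcome | exposed) = 185/372 = 0.49731
p₀ = P(outcome | unexposed) = 722/2216 = 0.32581
Under exogeneity and monotonicity, PS = (p₁ − p₀)/(1 − p₀).
PS = (0.49731 − 0.32581) / 0.67419 ≈ 0.2544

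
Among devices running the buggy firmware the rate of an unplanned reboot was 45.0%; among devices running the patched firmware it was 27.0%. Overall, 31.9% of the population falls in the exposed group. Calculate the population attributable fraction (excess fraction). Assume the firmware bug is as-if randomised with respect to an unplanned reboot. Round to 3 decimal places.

p₁ = 0.45, p₀ = 0.27.
Overall risk P(Y=1) = π·p₁ + (1−π)·p₀ = 0.319×0.45 + 0.681×0.27 = 0.32742.
Under exogeneity, PAF = [P(Y=1) − p₀] / P(Y=1).
PAF = (0.32742 − 0.27) / 0.32742 ≈ 0.1754

PAF ≈ 0.175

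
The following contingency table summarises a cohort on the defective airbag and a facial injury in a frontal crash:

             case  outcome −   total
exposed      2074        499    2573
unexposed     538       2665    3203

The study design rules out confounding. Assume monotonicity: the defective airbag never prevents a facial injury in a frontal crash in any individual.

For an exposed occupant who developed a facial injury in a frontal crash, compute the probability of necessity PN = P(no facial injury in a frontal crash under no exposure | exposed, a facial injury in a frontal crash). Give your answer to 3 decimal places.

p₁ = P(outcome | exposed) = 2074/2573 = 0.80606
p₀ = P(outcome | unexposed) = 538/3203 = 0.16797
Under exogeneity and monotonicity, PN = (p₁ − p₀)/p₁.
PN = (0.80606 − 0.16797) / 0.80606 ≈ 0.7916

PN ≈ 0.792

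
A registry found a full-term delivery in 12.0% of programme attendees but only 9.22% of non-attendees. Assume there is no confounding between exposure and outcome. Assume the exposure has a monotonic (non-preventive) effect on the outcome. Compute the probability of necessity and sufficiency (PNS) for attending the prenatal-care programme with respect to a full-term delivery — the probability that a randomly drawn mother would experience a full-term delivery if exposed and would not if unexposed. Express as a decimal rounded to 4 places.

p₁ = 0.12, p₀ = 0.0922.
Under exogeneity and monotonicity, PNS = p₁ − p₀.
PNS = 0.12 − 0.0922 = 0.0278

PNS ≈ 0.0278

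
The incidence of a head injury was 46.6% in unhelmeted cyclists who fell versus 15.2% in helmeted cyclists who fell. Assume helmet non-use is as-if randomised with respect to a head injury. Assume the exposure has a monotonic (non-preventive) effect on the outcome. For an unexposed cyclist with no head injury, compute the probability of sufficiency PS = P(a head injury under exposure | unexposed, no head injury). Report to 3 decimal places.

PS ≈ 0.370

p₁ = 0.466, p₀ = 0.152.
Under exogeneity and monotonicity, PS = (p₁ − p₀) / (1 − p₀).
PS = (0.466 − 0.152) / (1 − 0.152) = 0.314 / 0.848 ≈ 0.3703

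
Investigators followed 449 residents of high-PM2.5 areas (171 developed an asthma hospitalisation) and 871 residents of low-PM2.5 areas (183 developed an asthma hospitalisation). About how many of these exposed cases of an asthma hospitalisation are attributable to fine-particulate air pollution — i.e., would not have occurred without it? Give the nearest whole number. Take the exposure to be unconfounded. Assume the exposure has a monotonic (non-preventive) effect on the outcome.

about 77 cases

p₁ = P(outcome | exposed) = 171/449 = 0.38085
p₀ = P(outcome | unexposed) = 183/871 = 0.2101
PN = (p₁ − p₀)/p₁ = (0.38085 − 0.2101) / 0.38085 ≈ 0.44833.
Attributable cases ≈ PN × (exposed cases) = 0.44833 × 171 ≈ 76.66.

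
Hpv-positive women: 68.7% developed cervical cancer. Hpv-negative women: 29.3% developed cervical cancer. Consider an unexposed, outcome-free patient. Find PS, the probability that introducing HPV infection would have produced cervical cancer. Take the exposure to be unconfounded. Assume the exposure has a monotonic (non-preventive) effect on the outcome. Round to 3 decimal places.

p₁ = 0.687, p₀ = 0.293.
Under exogeneity and monotonicity, PS = (p₁ − p₀) / (1 − p₀).
PS = (0.687 − 0.293) / (1 − 0.293) = 0.394 / 0.707 ≈ 0.5573

PS ≈ 0.557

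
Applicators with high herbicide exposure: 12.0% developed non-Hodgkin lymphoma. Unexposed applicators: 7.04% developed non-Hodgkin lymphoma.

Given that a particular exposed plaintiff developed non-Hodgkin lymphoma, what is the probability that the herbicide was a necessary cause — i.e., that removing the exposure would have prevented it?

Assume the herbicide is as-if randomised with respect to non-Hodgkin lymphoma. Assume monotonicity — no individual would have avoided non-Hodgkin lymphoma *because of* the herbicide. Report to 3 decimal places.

PN ≈ 0.413

p₁ = 0.12, p₀ = 0.0704.
Under exogeneity and monotonicity, PN = (p₁ − p₀) / p₁.
PN = (0.12 − 0.0704) / 0.12 = 0.0496 / 0.12 ≈ 0.4133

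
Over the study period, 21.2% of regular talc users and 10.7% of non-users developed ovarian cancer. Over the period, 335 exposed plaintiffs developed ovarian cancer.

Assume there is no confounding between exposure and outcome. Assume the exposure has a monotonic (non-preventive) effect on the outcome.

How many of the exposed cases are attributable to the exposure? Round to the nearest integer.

about 166 cases

p₁ = 0.212, p₀ = 0.107.
PN = (p₁ − p₀)/p₁ = (0.212 − 0.107) / 0.212 ≈ 0.49528.
Attributable cases ≈ PN × (exposed cases) = 0.49528 × 335 ≈ 165.92.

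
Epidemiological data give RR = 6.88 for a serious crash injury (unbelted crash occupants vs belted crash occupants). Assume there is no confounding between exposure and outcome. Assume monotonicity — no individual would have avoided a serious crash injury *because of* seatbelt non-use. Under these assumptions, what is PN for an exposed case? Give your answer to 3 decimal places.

PN ≈ 0.855

Under exogeneity and monotonicity, PN = (RR − 1) / RR = 1 − 1/RR.
PN = (6.88 − 1) / 6.88 = 5.88 / 6.88 ≈ 0.8547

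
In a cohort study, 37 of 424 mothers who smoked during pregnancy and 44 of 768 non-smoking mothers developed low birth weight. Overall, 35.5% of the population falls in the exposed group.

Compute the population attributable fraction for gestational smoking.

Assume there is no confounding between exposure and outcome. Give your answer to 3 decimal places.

p₁ = P(outcome | exposed) = 37/424 = 0.087264
p₀ = P(outcome | unexposed) = 44/768 = 0.057292
Overall risk P(Y=1) = π·p₁ + (1−π)·p₀ = 0.355×0.087264 + 0.645×0.057292 = 0.067932.
Under exogeneity, PAF = [P(Y=1) − p₀] / P(Y=1).
PAF = (0.067932 − 0.057292) / 0.067932 ≈ 0.1566

PAF ≈ 0.157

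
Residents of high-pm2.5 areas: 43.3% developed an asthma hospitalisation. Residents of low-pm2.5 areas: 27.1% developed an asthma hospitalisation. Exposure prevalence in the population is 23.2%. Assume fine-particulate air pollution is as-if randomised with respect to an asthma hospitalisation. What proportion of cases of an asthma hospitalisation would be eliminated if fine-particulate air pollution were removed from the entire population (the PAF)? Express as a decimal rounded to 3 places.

p₁ = 0.433, p₀ = 0.271.
Overall risk P(Y=1) = π·p₁ + (1−π)·p₀ = 0.232×0.433 + 0.768×0.271 = 0.30858.
Under exogeneity, PAF = [P(Y=1) − p₀] / P(Y=1).
PAF = (0.30858 − 0.271) / 0.30858 ≈ 0.1218

PAF ≈ 0.122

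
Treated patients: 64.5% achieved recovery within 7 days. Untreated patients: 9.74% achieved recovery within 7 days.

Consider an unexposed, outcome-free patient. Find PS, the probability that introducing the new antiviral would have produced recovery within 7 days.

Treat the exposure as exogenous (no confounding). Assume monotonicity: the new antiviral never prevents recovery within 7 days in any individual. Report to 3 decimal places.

PS ≈ 0.607

p₁ = 0.645, p₀ = 0.0974.
Under exogeneity and monotonicity, PS = (p₁ − p₀) / (1 − p₀).
PS = (0.645 − 0.0974) / (1 − 0.0974) = 0.5476 / 0.9026 ≈ 0.6067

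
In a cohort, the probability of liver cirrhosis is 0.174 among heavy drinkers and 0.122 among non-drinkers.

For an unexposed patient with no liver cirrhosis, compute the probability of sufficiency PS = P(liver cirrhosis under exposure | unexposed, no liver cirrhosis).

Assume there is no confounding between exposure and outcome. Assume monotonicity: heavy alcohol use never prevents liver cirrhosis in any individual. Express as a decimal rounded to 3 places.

Let p₁ = 0.174, p₀ = 0.122.
Under exogeneity and monotonicity, PS = (p₁ − p₀) / (1 − p₀).
PS = (0.174 − 0.122) / (1 − 0.122) = 0.052 / 0.878 ≈ 0.0592

PS ≈ 0.059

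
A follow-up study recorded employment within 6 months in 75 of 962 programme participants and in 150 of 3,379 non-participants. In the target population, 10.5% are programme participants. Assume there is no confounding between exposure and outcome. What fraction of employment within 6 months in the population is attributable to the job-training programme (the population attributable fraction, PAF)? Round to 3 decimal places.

p₁ = P(outcome | exposed) = 75/962 = 0.077963
p₀ = P(outcome | unexposed) = 150/3379 = 0.044392
Overall risk P(Y=1) = π·p₁ + (1−π)·p₀ = 0.105×0.077963 + 0.895×0.044392 = 0.047917.
Under exogeneity, PAF = [P(Y=1) − p₀] / P(Y=1).
PAF = (0.047917 − 0.044392) / 0.047917 ≈ 0.0736

PAF ≈ 0.074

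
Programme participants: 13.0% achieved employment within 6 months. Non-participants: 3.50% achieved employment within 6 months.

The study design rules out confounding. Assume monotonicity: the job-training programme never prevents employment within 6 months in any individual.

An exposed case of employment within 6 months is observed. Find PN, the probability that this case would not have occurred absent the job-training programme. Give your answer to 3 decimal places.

p₁ = 0.13, p₀ = 0.035.
Under exogeneity and monotonicity, PN = (p₁ − p₀) / p₁.
PN = (0.13 − 0.035) / 0.13 = 0.095 / 0.13 ≈ 0.7308

PN ≈ 0.731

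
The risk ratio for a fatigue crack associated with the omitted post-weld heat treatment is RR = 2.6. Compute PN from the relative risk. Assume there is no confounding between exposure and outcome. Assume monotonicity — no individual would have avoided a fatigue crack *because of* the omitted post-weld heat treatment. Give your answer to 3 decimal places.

Under exogeneity and monotonicity, PN = (RR − 1) / RR = 1 − 1/RR.
PN = (2.6 − 1) / 2.6 = 1.6 / 2.6 ≈ 0.6154

PN ≈ 0.615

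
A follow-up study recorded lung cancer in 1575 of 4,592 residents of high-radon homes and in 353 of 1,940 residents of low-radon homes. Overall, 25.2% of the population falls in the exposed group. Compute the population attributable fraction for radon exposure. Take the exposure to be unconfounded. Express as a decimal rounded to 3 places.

PAF ≈ 0.182

p₁ = P(outcome | exposed) = 1575/4592 = 0.34299
p₀ = P(outcome | unexposed) = 353/1940 = 0.18196
Overall risk P(Y=1) = π·p₁ + (1−π)·p₀ = 0.252×0.34299 + 0.748×0.18196 = 0.22254.
Under exogeneity, PAF = [P(Y=1) − p₀] / P(Y=1).
PAF = (0.22254 − 0.18196) / 0.22254 ≈ 0.1823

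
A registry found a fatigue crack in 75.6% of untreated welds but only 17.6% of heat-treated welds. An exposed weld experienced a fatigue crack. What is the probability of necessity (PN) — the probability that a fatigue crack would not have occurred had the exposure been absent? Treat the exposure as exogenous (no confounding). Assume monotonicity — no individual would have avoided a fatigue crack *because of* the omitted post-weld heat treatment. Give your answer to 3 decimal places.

PN ≈ 0.767

p₁ = 0.756, p₀ = 0.176.
Under exogeneity and monotonicity, PN = (p₁ − p₀) / p₁.
PN = (0.756 − 0.176) / 0.756 = 0.58 / 0.756 ≈ 0.7672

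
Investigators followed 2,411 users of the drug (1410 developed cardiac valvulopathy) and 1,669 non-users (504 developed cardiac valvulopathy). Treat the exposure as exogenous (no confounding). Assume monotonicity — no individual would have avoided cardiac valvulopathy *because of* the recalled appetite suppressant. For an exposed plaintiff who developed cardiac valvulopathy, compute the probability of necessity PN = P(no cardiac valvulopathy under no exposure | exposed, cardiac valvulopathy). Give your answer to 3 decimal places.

p₁ = P(outcome | exposed) = 1410/2411 = 0.58482
p₀ = P(outcome | unexposed) = 504/1669 = 0.30198
Under exogeneity and monotonicity, PN = (p₁ − p₀) / p₁.
PN = (0.58482 − 0.30198) / 0.58482 = 0.28284 / 0.58482 ≈ 0.4836

PN ≈ 0.484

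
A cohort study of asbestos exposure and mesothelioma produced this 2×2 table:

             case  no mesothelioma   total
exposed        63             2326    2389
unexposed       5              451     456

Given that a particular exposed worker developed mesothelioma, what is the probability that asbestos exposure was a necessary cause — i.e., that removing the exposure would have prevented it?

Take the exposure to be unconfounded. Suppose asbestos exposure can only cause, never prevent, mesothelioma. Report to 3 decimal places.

p₁ = P(outcome | exposed) = 63/2389 = 0.026371
p₀ = P(outcome | unexposed) = 5/456 = 0.010965
Under exogeneity and monotonicity, PN = (p₁ − p₀) / p₁.
PN = (0.026371 − 0.010965) / 0.026371 = 0.015406 / 0.026371 ≈ 0.5842

PN ≈ 0.584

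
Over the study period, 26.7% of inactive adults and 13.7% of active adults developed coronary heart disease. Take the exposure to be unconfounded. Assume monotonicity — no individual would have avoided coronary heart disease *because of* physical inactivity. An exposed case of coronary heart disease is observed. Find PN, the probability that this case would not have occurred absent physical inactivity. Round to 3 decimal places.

PN ≈ 0.487

p₁ = 0.267, p₀ = 0.137.
Under exogeneity and monotonicity, PN = (p₁ − p₀) / p₁.
PN = (0.267 − 0.137) / 0.267 = 0.13 / 0.267 ≈ 0.4869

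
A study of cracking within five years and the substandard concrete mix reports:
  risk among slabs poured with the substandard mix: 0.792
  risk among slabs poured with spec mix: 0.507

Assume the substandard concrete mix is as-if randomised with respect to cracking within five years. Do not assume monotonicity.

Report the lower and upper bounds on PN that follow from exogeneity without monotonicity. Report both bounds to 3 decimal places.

Let p₁ = 0.792, p₀ = 0.507.
Under exogeneity alone the bounds on PN are max{0,(p₁−p₀)/p₁} ≤ PN ≤ min{1,(1−p₀)/p₁}.
  lower = (p₁ − p₀)/p₁ = 0.285 / 0.792 ≈ 0.3598
  upper = min{1, (1 − p₀)/p₁} = 0.493 / 0.792 ≈ 0.6225

0.360 ≤ PN ≤ 0.622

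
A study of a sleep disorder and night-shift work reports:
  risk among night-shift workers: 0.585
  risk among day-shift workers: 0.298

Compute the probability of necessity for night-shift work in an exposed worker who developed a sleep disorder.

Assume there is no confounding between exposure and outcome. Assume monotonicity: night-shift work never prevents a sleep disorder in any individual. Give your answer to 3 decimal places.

Let p₁ = 0.585, p₀ = 0.298.
Under exogeneity and monotonicity, PN = (p₁ − p₀) / p₁.
PN = (0.585 − 0.298) / 0.585 = 0.287 / 0.585 ≈ 0.4906

PN ≈ 0.491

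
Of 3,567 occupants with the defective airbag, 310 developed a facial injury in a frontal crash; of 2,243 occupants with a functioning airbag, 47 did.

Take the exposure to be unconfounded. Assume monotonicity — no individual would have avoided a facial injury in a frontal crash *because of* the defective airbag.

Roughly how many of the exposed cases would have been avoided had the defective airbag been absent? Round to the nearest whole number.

p₁ = P(outcome | exposed) = 310/3567 = 0.086908
p₀ = P(outcome | unexposed) = 47/2243 = 0.020954
PN = (p₁ − p₀)/p₁ = (0.086908 − 0.020954) / 0.086908 ≈ 0.75889.
Attributable cases ≈ PN × (exposed cases) = 0.75889 × 310 ≈ 235.26.

about 235 cases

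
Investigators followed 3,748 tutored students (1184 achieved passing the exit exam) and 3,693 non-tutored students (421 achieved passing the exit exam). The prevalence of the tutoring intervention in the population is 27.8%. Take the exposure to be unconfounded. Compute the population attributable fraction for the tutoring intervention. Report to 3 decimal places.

p₁ = P(outcome | exposed) = 1184/3748 = 0.3159
p₀ = P(outcome | unexposed) = 421/3693 = 0.114
Overall risk P(Y=1) = π·p₁ + (1−π)·p₀ = 0.278×0.3159 + 0.722×0.114 = 0.17013.
Under exogeneity, PAF = [P(Y=1) − p₀] / P(Y=1).
PAF = (0.17013 − 0.114) / 0.17013 ≈ 0.3299

PAF ≈ 0.330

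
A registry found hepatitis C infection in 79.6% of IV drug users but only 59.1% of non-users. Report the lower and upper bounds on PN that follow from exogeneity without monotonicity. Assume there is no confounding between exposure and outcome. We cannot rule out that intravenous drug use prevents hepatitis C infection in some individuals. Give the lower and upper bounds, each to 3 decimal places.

p₁ = 0.796, p₀ = 0.591.
Under exogeneity alone the bounds on PN are max{0,(p₁−p₀)/p₁} ≤ PN ≤ min{1,(1−p₀)/p₁}.
  lower = (p₁ − p₀)/p₁ = 0.205 / 0.796 ≈ 0.2575
  upper = min{1, (1 − p₀)/p₁} = 0.409 / 0.796 ≈ 0.5138

0.258 ≤ PN ≤ 0.514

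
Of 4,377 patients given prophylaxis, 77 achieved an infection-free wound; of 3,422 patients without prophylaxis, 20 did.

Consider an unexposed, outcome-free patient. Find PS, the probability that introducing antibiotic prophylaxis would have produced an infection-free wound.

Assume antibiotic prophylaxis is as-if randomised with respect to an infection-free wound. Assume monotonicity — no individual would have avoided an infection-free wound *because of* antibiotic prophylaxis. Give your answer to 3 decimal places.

PS ≈ 0.012

p₁ = P(outcome | exposed) = 77/4377 = 0.017592
p₀ = P(outcome | unexposed) = 20/3422 = 0.0058445
Under exogeneity and monotonicity, PS = (p₁ − p₀) / (1 − p₀).
PS = (0.017592 − 0.0058445) / (1 − 0.0058445) = 0.011747 / 0.99416 ≈ 0.0118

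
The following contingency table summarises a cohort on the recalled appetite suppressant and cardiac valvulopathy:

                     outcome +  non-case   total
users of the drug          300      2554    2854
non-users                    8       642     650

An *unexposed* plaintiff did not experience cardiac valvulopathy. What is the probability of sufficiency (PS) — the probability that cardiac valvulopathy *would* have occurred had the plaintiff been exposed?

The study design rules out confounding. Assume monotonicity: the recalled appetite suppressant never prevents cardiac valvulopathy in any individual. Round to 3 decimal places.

PS ≈ 0.094

p₁ = P(outcome | exposed) = 300/2854 = 0.10512
p₀ = P(outcome | unexposed) = 8/650 = 0.012308
Under exogeneity and monotonicity, PS = (p₁ − p₀) / (1 − p₀).
PS = (0.10512 − 0.012308) / (1 − 0.012308) = 0.092808 / 0.98769 ≈ 0.0940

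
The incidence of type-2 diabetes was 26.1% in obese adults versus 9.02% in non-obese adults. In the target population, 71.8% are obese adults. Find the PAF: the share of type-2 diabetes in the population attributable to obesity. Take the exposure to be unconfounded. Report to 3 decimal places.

PAF ≈ 0.576

p₁ = 0.261, p₀ = 0.0902.
Overall risk P(Y=1) = π·p₁ + (1−π)·p₀ = 0.718×0.261 + 0.282×0.0902 = 0.21283.
Under exogeneity, PAF = [P(Y=1) − p₀] / P(Y=1).
PAF = (0.21283 − 0.0902) / 0.21283 ≈ 0.5762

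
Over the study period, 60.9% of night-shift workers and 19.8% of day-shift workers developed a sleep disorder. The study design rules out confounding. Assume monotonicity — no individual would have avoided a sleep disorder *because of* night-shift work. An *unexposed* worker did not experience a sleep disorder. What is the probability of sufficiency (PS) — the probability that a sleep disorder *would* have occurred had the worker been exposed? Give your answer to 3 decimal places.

p₁ = 0.609, p₀ = 0.198.
Under exogeneity and monotonicity, PS = (p₁ − p₀) / (1 − p₀).
PS = (0.609 − 0.198) / (1 − 0.198) = 0.411 / 0.802 ≈ 0.5125

PS ≈ 0.512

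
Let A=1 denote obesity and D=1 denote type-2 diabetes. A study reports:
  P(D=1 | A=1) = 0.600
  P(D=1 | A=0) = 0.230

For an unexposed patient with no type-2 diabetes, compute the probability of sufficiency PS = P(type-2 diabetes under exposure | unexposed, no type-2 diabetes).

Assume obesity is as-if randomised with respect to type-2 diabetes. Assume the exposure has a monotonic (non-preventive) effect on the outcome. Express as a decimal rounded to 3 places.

PS ≈ 0.481

Let p₁ = 0.6, p₀ = 0.23.
Under exogeneity and monotonicity, PS = (p₁ − p₀) / (1 − p₀).
PS = (0.6 − 0.23) / (1 − 0.23) = 0.37 / 0.77 ≈ 0.4805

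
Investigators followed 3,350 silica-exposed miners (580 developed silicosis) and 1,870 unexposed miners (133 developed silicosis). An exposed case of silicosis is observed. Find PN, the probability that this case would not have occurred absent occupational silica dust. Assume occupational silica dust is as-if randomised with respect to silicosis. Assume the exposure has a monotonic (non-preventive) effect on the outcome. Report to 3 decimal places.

p₁ = P(outcome | exposed) = 580/3350 = 0.17313
p₀ = P(outcome | unexposed) = 133/1870 = 0.071123
Under exogeneity and monotonicity, PN = (p₁ − p₀) / p₁.
PN = (0.17313 − 0.071123) / 0.17313 = 0.10201 / 0.17313 ≈ 0.5892

PN ≈ 0.589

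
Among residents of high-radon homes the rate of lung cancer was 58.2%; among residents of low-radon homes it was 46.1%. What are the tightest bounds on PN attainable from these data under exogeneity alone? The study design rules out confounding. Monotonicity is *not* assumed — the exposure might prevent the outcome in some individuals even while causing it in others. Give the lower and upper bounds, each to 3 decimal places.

0.208 ≤ PN ≤ 0.926

p₁ = 0.582, p₀ = 0.461.
Under exogeneity alone the bounds on PN are max{0,(p₁−p₀)/p₁} ≤ PN ≤ min{1,(1−p₀)/p₁}.
  lower = (p₁ − p₀)/p₁ = 0.121 / 0.582 ≈ 0.2079
  upper = min{1, (1 − p₀)/p₁} = 0.539 / 0.582 ≈ 0.9261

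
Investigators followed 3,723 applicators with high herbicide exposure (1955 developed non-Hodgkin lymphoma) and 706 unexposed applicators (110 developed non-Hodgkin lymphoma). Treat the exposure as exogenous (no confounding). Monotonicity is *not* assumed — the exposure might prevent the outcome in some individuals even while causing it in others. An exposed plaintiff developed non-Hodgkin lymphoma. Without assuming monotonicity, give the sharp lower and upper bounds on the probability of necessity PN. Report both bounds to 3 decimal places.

p₁ = P(outcome | exposed) = 1955/3723 = 0.52511
p₀ = P(outcome | unexposed) = 110/706 = 0.15581
Under exogeneity alone the bounds on PN are max{0,(p₁−p₀)/p₁} ≤ PN ≤ min{1,(1−p₀)/p₁}.
  lower = (p₁ − p₀)/p₁ = 0.36931 / 0.52511 ≈ 0.7033
  upper = min{1, (1 − p₀)/p₁} = 0.84419 / 0.52511 ≈ 1.6076 → capped at 1

0.703 ≤ PN ≤ 1.000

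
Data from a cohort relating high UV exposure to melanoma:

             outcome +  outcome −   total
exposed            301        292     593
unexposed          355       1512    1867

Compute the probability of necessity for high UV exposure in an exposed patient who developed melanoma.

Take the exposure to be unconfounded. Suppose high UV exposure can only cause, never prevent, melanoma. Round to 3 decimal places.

PN ≈ 0.625

p₁ = P(outcome | exposed) = 301/593 = 0.50759
p₀ = P(outcome | unexposed) = 355/1867 = 0.19014
Under exogeneity and monotonicity, PN = (p₁ − p₀)/p₁.
PN = (0.50759 − 0.19014) / 0.50759 ≈ 0.6254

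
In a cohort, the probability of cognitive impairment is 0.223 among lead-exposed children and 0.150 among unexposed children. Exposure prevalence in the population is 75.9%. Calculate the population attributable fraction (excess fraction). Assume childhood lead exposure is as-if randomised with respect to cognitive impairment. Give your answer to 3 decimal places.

PAF ≈ 0.270

Let p₁ = 0.223, p₀ = 0.15.
Overall risk P(Y=1) = π·p₁ + (1−π)·p₀ = 0.759×0.223 + 0.241×0.15 = 0.20541.
Under exogeneity, PAF = [P(Y=1) − p₀] / P(Y=1).
PAF = (0.20541 − 0.15) / 0.20541 ≈ 0.2697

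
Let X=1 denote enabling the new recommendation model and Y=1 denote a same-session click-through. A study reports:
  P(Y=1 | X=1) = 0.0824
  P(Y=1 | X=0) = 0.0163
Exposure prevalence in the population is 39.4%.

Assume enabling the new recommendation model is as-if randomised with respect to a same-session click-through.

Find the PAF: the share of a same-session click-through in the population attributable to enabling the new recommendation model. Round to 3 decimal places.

PAF ≈ 0.615

Let p₁ = 0.0824, p₀ = 0.0163.
Overall risk P(Y=1) = π·p₁ + (1−π)·p₀ = 0.394×0.0824 + 0.606×0.0163 = 0.042343.
Under exogeneity, PAF = [P(Y=1) − p₀] / P(Y=1).
PAF = (0.042343 − 0.0163) / 0.042343 ≈ 0.6151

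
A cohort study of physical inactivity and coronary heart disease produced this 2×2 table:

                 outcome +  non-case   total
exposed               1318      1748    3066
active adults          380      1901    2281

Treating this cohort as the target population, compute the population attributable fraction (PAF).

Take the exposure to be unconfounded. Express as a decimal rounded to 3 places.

PAF ≈ 0.475

p₁ = P(outcome | exposed) = 1318/3066 = 0.42988
p₀ = P(outcome | unexposed) = 380/2281 = 0.16659
Exposure prevalence π = 3066/5347 = 0.57341; overall risk P(Y=1) = 0.31756.
Under exogeneity, PAF = [P(Y=1) − p₀]/P(Y=1).
PAF = (0.31756 − 0.16659) / 0.31756 ≈ 0.4754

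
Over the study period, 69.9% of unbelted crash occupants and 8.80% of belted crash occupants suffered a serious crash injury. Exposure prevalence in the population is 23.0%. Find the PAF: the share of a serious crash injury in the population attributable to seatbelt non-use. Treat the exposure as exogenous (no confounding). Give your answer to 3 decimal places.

p₁ = 0.699, p₀ = 0.088.
Overall risk P(Y=1) = π·p₁ + (1−π)·p₀ = 0.23×0.699 + 0.77×0.088 = 0.22853.
Under exogeneity, PAF = [P(Y=1) − p₀] / P(Y=1).
PAF = (0.22853 − 0.088) / 0.22853 ≈ 0.6149

PAF ≈ 0.615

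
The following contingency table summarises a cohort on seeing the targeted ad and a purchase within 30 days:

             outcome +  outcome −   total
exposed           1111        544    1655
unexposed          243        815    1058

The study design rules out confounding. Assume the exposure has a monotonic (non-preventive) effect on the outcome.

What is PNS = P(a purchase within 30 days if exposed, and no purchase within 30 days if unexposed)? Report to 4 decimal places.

p₁ = P(outcome | exposed) = 1111/1655 = 0.6713
p₀ = P(outcome | unexposed) = 243/1058 = 0.22968
Under exogeneity and monotonicity, PNS = p₁ − p₀.
PNS = 0.6713 − 0.22968 = 0.44162

PNS ≈ 0.4416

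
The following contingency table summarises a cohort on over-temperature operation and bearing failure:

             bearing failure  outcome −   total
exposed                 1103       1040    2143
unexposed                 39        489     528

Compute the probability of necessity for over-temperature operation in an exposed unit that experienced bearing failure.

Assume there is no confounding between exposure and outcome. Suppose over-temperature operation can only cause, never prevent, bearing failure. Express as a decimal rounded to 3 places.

p₁ = P(outcome | exposed) = 1103/2143 = 0.5147
p₀ = P(outcome | unexposed) = 39/528 = 0.073864
Under exogeneity and monotonicity, PN = (p₁ − p₀)/p₁.
PN = (0.5147 − 0.073864) / 0.5147 ≈ 0.8565

PN ≈ 0.856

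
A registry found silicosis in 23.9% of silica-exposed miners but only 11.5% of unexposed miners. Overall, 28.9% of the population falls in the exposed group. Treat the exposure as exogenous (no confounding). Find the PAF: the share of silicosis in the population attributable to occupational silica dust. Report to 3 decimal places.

p₁ = 0.239, p₀ = 0.115.
Overall risk P(Y=1) = π·p₁ + (1−π)·p₀ = 0.289×0.239 + 0.711×0.115 = 0.15084.
Under exogeneity, PAF = [P(Y=1) − p₀] / P(Y=1).
PAF = (0.15084 − 0.115) / 0.15084 ≈ 0.2376

PAF ≈ 0.238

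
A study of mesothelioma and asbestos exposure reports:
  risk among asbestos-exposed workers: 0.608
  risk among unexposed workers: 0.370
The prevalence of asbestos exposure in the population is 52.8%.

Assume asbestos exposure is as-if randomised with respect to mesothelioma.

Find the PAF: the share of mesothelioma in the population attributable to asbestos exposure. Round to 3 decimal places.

PAF ≈ 0.254

Let p₁ = 0.608, p₀ = 0.37.
Overall risk P(Y=1) = π·p₁ + (1−π)·p₀ = 0.528×0.608 + 0.472×0.37 = 0.49566.
Under exogeneity, PAF = [P(Y=1) − p₀] / P(Y=1).
PAF = (0.49566 − 0.37) / 0.49566 ≈ 0.2535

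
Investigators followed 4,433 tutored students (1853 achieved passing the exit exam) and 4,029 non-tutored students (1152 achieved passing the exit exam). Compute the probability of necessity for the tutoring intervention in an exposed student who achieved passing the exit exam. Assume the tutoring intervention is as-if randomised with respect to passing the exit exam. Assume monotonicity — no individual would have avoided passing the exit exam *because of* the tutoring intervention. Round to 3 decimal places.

PN ≈ 0.316

p₁ = P(outcome | exposed) = 1853/4433 = 0.418
p₀ = P(outcome | unexposed) = 1152/4029 = 0.28593
Under exogeneity and monotonicity, PN = (p₁ − p₀) / p₁.
PN = (0.418 − 0.28593) / 0.418 = 0.13207 / 0.418 ≈ 0.3160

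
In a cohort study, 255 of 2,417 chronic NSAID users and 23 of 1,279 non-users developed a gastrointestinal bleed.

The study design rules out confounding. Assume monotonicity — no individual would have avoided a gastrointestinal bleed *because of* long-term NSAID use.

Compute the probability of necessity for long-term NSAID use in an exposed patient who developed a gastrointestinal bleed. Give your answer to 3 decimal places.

PN ≈ 0.830

p₁ = P(outcome | exposed) = 255/2417 = 0.1055
p₀ = P(outcome | unexposed) = 23/1279 = 0.017983
Under exogeneity and monotonicity, PN = (p₁ − p₀) / p₁.
PN = (0.1055 − 0.017983) / 0.1055 = 0.08752 / 0.1055 ≈ 0.8296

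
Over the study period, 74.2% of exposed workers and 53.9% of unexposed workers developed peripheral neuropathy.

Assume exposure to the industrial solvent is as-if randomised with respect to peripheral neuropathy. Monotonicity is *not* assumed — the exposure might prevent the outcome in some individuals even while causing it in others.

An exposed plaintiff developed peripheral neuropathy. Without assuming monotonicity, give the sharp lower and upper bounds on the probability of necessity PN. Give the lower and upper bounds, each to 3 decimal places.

p₁ = 0.742, p₀ = 0.539.
Under exogeneity alone the bounds on PN are max{0,(p₁−p₀)/p₁} ≤ PN ≤ min{1,(1−p₀)/p₁}.
  lower = (p₁ − p₀)/p₁ = 0.203 / 0.742 ≈ 0.2736
  upper = min{1, (1 − p₀)/p₁} = 0.461 / 0.742 ≈ 0.6213

0.274 ≤ PN ≤ 0.621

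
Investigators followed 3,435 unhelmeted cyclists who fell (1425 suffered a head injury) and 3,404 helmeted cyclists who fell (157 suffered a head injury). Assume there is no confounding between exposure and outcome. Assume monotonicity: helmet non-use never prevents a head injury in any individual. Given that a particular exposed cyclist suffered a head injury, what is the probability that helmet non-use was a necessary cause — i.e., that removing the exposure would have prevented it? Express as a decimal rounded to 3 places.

PN ≈ 0.889

p₁ = P(outcome | exposed) = 1425/3435 = 0.41485
p₀ = P(outcome | unexposed) = 157/3404 = 0.046122
Under exogeneity and monotonicity, PN = (p₁ − p₀) / p₁.
PN = (0.41485 − 0.046122) / 0.41485 = 0.36872 / 0.41485 ≈ 0.8888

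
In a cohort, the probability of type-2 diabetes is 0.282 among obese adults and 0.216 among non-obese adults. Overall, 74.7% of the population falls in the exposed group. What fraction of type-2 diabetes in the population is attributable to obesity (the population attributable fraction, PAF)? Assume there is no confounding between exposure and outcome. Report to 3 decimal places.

PAF ≈ 0.186

Let p₁ = 0.282, p₀ = 0.216.
Overall risk P(Y=1) = π·p₁ + (1−π)·p₀ = 0.747×0.282 + 0.253×0.216 = 0.2653.
Under exogeneity, PAF = [P(Y=1) − p₀] / P(Y=1).
PAF = (0.2653 − 0.216) / 0.2653 ≈ 0.1858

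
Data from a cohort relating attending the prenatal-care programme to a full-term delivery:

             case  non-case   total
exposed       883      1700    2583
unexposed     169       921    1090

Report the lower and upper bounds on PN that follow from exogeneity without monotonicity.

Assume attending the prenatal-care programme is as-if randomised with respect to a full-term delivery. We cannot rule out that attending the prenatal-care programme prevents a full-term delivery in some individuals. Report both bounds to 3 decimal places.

0.546 ≤ PN ≤ 1.000

p₁ = P(outcome | exposed) = 883/2583 = 0.34185
p₀ = P(outcome | unexposed) = 169/1090 = 0.15505
Under exogeneity alone the bounds on PN are max{0,(p₁−p₀)/p₁} ≤ PN ≤ min{1,(1−p₀)/p₁}.
  lower = (p₁ − p₀)/p₁ = 0.1868 / 0.34185 ≈ 0.5465
  upper = min{1, (1 − p₀)/p₁} = 0.84495 / 0.34185 ≈ 2.4717 → capped at 1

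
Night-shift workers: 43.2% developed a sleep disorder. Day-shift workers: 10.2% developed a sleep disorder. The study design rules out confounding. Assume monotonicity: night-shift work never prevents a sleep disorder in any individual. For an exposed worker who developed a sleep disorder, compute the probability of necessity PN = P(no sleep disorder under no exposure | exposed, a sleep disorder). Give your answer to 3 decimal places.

PN ≈ 0.764

p₁ = 0.432, p₀ = 0.102.
Under exogeneity and monotonicity, PN = (p₁ − p₀) / p₁.
PN = (0.432 − 0.102) / 0.432 = 0.33 / 0.432 ≈ 0.7639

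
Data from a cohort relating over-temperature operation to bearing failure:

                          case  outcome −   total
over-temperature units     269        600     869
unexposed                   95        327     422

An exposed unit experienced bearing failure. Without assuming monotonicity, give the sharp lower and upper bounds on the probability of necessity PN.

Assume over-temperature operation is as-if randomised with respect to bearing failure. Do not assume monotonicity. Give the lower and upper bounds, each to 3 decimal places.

p₁ = P(outcome | exposed) = 269/869 = 0.30955
p₀ = P(outcome | unexposed) = 95/422 = 0.22512
Under exogeneity alone the bounds on PN are max{0,(p₁−p₀)/p₁} ≤ PN ≤ min{1,(1−p₀)/p₁}.
  lower = (p₁ − p₀)/p₁ = 0.084433 / 0.30955 ≈ 0.2728
  upper = min{1, (1 − p₀)/p₁} = 0.77488 / 0.30955 ≈ 2.5032 → capped at 1

0.273 ≤ PN ≤ 1.000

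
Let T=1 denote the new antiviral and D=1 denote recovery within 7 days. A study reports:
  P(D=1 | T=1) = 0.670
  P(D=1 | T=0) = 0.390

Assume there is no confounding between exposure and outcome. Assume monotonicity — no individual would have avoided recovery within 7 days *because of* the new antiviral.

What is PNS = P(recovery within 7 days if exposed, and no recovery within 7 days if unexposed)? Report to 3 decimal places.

Let p₁ = 0.67, p₀ = 0.39.
Under exogeneity and monotonicity, PNS = p₁ − p₀.
PNS = 0.67 − 0.39 = 0.28

PNS ≈ 0.280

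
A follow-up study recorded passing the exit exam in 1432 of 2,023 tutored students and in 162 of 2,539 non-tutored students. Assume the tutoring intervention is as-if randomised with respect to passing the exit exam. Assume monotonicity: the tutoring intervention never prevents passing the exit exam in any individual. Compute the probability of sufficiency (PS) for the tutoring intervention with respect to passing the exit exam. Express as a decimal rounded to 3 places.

PS ≈ 0.688

p₁ = P(outcome | exposed) = 1432/2023 = 0.70786
p₀ = P(outcome | unexposed) = 162/2539 = 0.063805
Under exogeneity and monotonicity, PS = (p₁ − p₀) / (1 − p₀).
PS = (0.70786 − 0.063805) / (1 − 0.063805) = 0.64405 / 0.9362 ≈ 0.6879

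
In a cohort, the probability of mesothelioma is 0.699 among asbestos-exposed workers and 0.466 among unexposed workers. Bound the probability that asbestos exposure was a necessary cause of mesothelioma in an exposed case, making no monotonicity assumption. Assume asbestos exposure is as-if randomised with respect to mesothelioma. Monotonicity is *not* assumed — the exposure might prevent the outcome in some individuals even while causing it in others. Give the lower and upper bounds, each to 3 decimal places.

0.333 ≤ PN ≤ 0.764

Let p₁ = 0.699, p₀ = 0.466.
Under exogeneity alone the bounds on PN are max{0,(p₁−p₀)/p₁} ≤ PN ≤ min{1,(1−p₀)/p₁}.
  lower = (p₁ − p₀)/p₁ = 0.233 / 0.699 ≈ 0.3333
  upper = min{1, (1 − p₀)/p₁} = 0.534 / 0.699 ≈ 0.7639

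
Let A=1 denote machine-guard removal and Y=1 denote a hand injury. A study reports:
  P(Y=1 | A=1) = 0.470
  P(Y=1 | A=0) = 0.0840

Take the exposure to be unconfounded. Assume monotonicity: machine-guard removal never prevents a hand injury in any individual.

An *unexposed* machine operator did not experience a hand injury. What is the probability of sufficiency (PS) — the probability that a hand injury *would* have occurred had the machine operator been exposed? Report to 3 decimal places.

PS ≈ 0.421

Let p₁ = 0.47, p₀ = 0.084.
Under exogeneity and monotonicity, PS = (p₁ − p₀) / (1 − p₀).
PS = (0.47 − 0.084) / (1 − 0.084) = 0.386 / 0.916 ≈ 0.4214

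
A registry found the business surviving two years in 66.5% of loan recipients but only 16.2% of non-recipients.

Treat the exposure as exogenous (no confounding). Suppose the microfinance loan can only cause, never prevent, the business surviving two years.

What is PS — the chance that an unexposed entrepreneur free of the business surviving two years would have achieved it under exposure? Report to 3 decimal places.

PS ≈ 0.600

p₁ = 0.665, p₀ = 0.162.
Under exogeneity and monotonicity, PS = (p₁ − p₀) / (1 − p₀).
PS = (0.665 − 0.162) / (1 − 0.162) = 0.503 / 0.838 ≈ 0.6002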